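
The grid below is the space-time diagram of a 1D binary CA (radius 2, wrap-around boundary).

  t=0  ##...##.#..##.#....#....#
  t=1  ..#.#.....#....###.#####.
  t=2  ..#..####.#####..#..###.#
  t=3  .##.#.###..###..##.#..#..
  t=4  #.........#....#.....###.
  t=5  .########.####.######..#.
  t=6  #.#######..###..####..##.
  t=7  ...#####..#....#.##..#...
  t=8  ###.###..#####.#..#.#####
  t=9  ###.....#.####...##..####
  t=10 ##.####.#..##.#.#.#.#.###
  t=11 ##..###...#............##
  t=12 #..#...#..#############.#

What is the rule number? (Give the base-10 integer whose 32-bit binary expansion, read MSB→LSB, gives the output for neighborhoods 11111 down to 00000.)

  [31] ##### => #  t=1,i=21
  [30] ####. => #  t=1,i=22
  [29] ###.# => #  t=1,i=17
  [28] ###.. => .  t=0,i=1
  [27] ##.## => .  t=1,i=18
  [26] ##.#. => .  t=0,i=7
  [25] ##..# => .  t=2,i=15
  [24] ##... => #  t=0,i=2
  [23] #.### => .  t=1,i=19
  [22] #.##. => .  t=7,i=17
  [21] #.#.# => .  t=3,i=4
  [20] #.#.. => .  t=0,i=8
  [19] #..## => #  t=0,i=10
  [18] #..#. => #  t=2,i=1
  [17] #...# => .  t=0,i=3
  [16] #.... => #  t=0,i=16
  [15] .#### => #  t=1,i=20
  [14] .###. => .  t=0,i=0
  [13] .##.# => .  t=0,i=6
  [12] .##.. => #  t=7,i=18
  [11] .#.## => .  t=3,i=5
  [10] .#.#. => .  t=1,i=3
  [9] .#..# => .  t=0,i=9
  [8] .#... => #  t=0,i=15
  [7] ..### => .  t=0,i=24
  [6] ..##. => .  t=0,i=5
  [5] ..#.# => #  t=1,i=2
  [4] ..#.. => #  t=0,i=19
  [3] ...## => #  t=0,i=4
  [2] ...#. => .  t=0,i=18
  [1] ....# => #  t=0,i=17
  [0] ..... => #  t=1,i=7
  bits 11100001000011011001000100111011 = 3775762747

3775762747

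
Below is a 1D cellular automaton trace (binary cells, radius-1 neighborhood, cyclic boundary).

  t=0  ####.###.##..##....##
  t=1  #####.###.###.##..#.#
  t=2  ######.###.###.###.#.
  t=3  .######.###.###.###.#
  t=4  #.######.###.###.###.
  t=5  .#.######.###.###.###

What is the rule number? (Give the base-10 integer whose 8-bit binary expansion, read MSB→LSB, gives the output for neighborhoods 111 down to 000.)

242

  ###|#  b7=1 t=0,i=0
  ##.|#  b6=1 t=0,i=3
  #.#|#  b5=1 t=0,i=4
  #..|#  b4=1 t=0,i=11
  .##|.  b3=0 t=0,i=5
  .#.|.  b2=0 t=1,i=18
  ..#|#  b1=1 t=0,i=12
  ...|.  b0=0 t=0,i=16
  bits 11110010 = 242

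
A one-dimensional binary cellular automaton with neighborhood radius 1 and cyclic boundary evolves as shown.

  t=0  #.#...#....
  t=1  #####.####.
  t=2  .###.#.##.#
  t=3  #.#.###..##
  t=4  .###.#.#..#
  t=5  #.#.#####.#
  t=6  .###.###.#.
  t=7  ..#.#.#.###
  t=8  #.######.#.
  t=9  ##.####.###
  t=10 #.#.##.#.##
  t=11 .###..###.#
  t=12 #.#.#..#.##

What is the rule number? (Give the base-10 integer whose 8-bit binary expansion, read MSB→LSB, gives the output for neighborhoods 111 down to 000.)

  ### -> #   bit 7 = 1  t=1,i=1
  ##. -> .   bit 6 = 0  t=1,i=4
  #.# -> #   bit 5 = 1  t=0,i=1
  #.. -> #   bit 4 = 1  t=0,i=3
  .## -> .   bit 3 = 0  t=1,i=0
  .#. -> #   bit 2 = 1  t=0,i=0
  ..# -> .   bit 1 = 0  t=0,i=5
  ... -> #   bit 0 = 1  t=0,i=4
  bits 10110101 = 181

181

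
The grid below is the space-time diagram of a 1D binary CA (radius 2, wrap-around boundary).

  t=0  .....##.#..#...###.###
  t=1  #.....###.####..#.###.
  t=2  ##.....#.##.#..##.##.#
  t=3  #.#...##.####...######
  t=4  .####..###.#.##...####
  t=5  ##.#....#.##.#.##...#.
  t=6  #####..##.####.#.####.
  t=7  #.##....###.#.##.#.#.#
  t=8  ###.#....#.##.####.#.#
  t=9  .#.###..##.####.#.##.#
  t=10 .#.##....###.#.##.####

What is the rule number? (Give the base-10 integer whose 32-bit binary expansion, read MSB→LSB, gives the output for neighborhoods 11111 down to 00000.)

3455476020

  [31] ##### => #  t=3,i=18
  [30] ####. => #  t=1,i=12
  [29] ###.# => .  t=0,i=17
  [28] ###.. => .  t=0,i=21
  [27] ##.## => #  t=0,i=18
  [26] ##.#. => #  t=0,i=7
  [25] ##..# => .  t=1,i=14
  [24] ##... => #  t=0,i=0
  [23] #.### => #  t=0,i=19
  [22] #.##. => #  t=2,i=9
  [21] #.#.# => #  t=4,i=11
  [20] #.#.. => #  t=0,i=8
  [19] #..## => .  t=2,i=14
  [18] #..#. => #  t=0,i=10
  [17] #...# => #  t=0,i=13
  [16] #.... => .  t=0,i=1
  [15] .#### => .  t=1,i=11
  [14] .###. => #  t=0,i=16
  [13] .##.# => #  t=0,i=6
  [12] .##.. => .  t=4,i=14
  [11] .#.## => .  t=1,i=17
  [10] .#.#. => .  t=7,i=18
  [9] .#..# => .  t=0,i=9
  [8] .#... => #  t=0,i=12
  [7] ..### => .  t=0,i=15
  [6] ..##. => .  t=0,i=5
  [5] ..#.# => #  t=1,i=16
  [4] ..#.. => #  t=0,i=11
  [3] ...## => .  t=0,i=4
  [2] ...#. => #  t=2,i=6
  [1] ....# => .  t=0,i=3
  [0] ..... => .  t=0,i=2
  bits 11001101111101100110000100110100 = 3455476020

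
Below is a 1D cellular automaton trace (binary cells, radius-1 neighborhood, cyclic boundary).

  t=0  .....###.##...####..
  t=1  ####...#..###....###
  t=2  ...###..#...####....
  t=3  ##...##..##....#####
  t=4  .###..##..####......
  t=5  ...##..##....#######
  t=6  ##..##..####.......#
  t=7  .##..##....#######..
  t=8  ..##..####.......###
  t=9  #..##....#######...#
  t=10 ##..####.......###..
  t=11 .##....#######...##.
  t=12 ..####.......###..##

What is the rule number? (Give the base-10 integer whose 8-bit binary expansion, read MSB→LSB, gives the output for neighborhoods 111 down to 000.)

81

  [7] ### => .  t=0,i=6
  [6] ##. => #  t=0,i=7
  [5] #.# => .  t=0,i=8
  [4] #.. => #  t=0,i=11
  [3] .## => .  t=0,i=5
  [2] .#. => .  t=1,i=7
  [1] ..# => .  t=0,i=4
  [0] ... => #  t=0,i=0
  bits 01010001 = 81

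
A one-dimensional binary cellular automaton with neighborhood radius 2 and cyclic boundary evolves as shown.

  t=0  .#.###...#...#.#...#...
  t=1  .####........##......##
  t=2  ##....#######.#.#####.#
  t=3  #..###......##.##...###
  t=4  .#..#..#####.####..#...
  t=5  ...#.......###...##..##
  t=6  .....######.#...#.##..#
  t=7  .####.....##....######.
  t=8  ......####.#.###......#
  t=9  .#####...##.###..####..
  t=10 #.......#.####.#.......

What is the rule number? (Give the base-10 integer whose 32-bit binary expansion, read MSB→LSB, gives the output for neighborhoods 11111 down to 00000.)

  nb #####: next=.  (t=2,i=8, bit31=0)
  nb ####.: next=.  (t=1,i=3, bit30=0)
  nb ###.#: next=#  (t=2,i=12, bit29=1)
  nb ###..: next=.  (t=0,i=5, bit28=0)
  nb ##.##: next=#  (t=1,i=0, bit27=1)
  nb ##.#.: next=#  (t=2,i=13, bit26=1)
  nb ##..#: next=#  (t=3,i=1, bit25=1)
  nb ##...: next=.  (t=0,i=6, bit24=0)
  nb #.###: next=#  (t=0,i=3, bit23=1)
  nb #.##.: next=#  (t=3,i=15, bit22=1)
  nb #.#.#: next=.  (t=2,i=14, bit21=0)
  nb #.#..: next=.  (t=0,i=15, bit20=0)
  nb #..##: next=.  (t=3,i=2, bit19=0)
  nb #..#.: next=#  (t=4,i=3, bit18=1)
  nb #...#: next=.  (t=0,i=7, bit17=0)
  nb #....: next=#  (t=0,i=21, bit16=1)
  nb .####: next=.  (t=1,i=2, bit15=0)
  nb .###.: next=#  (t=0,i=4, bit14=1)
  nb .##.#: next=#  (t=1,i=22, bit13=1)
  nb .##..: next=#  (t=1,i=14, bit12=1)
  nb .#.##: next=#  (t=0,i=2, bit11=1)
  nb .#.#.: next=#  (t=0,i=14, bit10=1)
  nb .#..#: next=.  (t=4,i=2, bit9=0)
  nb .#...: next=.  (t=0,i=10, bit8=0)
  nb ..###: next=.  (t=2,i=6, bit7=0)
  nb ..##.: next=.  (t=1,i=13, bit6=0)
  nb ..#.#: next=#  (t=0,i=1, bit5=1)
  nb ..#..: next=.  (t=0,i=9, bit4=0)
  nb ...##: next=#  (t=1,i=12, bit3=1)
  nb ...#.: next=.  (t=0,i=0, bit2=0)
  nb ....#: next=#  (t=0,i=22, bit1=1)
  nb .....: next=#  (t=1,i=7, bit0=1)
  bits 00101110110001010111110000101011 = 784694315

784694315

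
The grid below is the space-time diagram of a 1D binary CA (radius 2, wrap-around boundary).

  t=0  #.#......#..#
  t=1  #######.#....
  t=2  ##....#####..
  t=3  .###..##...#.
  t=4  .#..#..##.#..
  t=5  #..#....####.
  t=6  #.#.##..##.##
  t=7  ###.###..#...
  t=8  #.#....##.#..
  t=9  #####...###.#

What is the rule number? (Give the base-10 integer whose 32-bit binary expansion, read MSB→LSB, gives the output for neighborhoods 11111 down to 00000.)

  ##### -> .   bit 31 = 0  t=1,i=2
  ####. -> .   bit 30 = 0  t=1,i=5
  ###.# -> #   bit 29 = 1  t=1,i=6
  ###.. -> .   bit 28 = 0  t=2,i=10
  ##.## -> .   bit 27 = 0  t=6,i=10
  ##.#. -> #   bit 26 = 1  t=0,i=1
  ##..# -> #   bit 25 = 1  t=2,i=11
  ##... -> #   bit 24 = 1  t=2,i=2
  #.### -> .   bit 23 = 0  t=6,i=11
  #.##. -> #   bit 22 = 1  t=6,i=4
  #.#.# -> #   bit 21 = 1  t=6,i=2
  #.#.. -> #   bit 20 = 1  t=0,i=2
  #..## -> .   bit 19 = 0  t=0,i=11
  #..#. -> #   bit 18 = 1  t=4,i=3
  #...# -> .   bit 17 = 0  t=3,i=9
  #.... -> #   bit 16 = 1  t=0,i=4
  .#### -> #   bit 15 = 1  t=1,i=1
  .###. -> .   bit 14 = 0  t=3,i=2
  .##.# -> #   bit 13 = 1  t=0,i=0
  .##.. -> #   bit 12 = 1  t=2,i=1
  .#.## -> .   bit 11 = 0  t=6,i=3
  .#.#. -> #   bit 10 = 1  t=8,i=1
  .#..# -> .   bit 9 = 0  t=0,i=10
  .#... -> #   bit 8 = 1  t=0,i=3
  ..### -> #   bit 7 = 1  t=1,i=0
  ..##. -> .   bit 6 = 0  t=0,i=12
  ..#.# -> #   bit 5 = 1  t=8,i=0
  ..#.. -> .   bit 4 = 0  t=0,i=9
  ...## -> .   bit 3 = 0  t=1,i=12
  ...#. -> #   bit 2 = 1  t=0,i=8
  ....# -> .   bit 1 = 0  t=0,i=7
  ..... -> #   bit 0 = 1  t=0,i=5
  bits 00100111011101011011010110100101 = 662025637

662025637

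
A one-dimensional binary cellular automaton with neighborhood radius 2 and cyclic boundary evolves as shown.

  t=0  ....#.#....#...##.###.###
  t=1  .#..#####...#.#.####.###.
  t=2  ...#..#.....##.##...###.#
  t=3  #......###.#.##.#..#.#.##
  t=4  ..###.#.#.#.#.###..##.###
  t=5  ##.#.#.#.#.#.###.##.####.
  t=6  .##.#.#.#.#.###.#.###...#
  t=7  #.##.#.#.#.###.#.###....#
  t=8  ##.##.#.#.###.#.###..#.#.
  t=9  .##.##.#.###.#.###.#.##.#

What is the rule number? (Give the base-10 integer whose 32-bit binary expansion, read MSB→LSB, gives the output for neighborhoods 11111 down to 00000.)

  #####|#  b31=1 t=1,i=6
  ####.|.  b30=0 t=1,i=7
  ###.#|.  b29=0 t=0,i=20
  ###..|.  b28=0 t=0,i=24
  ##.##|#  b27=1 t=0,i=17
  ##.#.|#  b26=1 t=2,i=23
  ##..#|#  b25=1 t=1,i=24
  ##...|.  b24=0 t=0,i=0
  #.###|#  b23=1 t=0,i=18
  #.##.|.  b22=0 t=2,i=15
  #.#.#|.  b21=0 t=1,i=14
  #.#..|#  b20=1 t=0,i=6
  #..##|#  b19=1 t=1,i=3
  #..#.|.  b18=0 t=1,i=0
  #...#|.  b17=0 t=0,i=13
  #....|#  b16=1 t=0,i=1
  .####|.  b15=0 t=1,i=5
  .###.|#  b14=1 t=0,i=19
  .##.#|#  b13=1 t=0,i=16
  .##..|#  b12=1 t=2,i=16
  .#.##|#  b11=1 t=1,i=15
  .#.#.|#  b10=1 t=0,i=5
  .#..#|.  b9=0 t=1,i=2
  .#...|#  b8=1 t=0,i=7
  ..###|.  b7=0 t=1,i=4
  ..##.|.  b6=0 t=0,i=15
  ..#.#|#  b5=1 t=0,i=4
  ..#..|.  b4=0 t=0,i=11
  ...##|#  b3=1 t=0,i=14
  ...#.|.  b2=0 t=0,i=3
  ....#|.  b1=0 t=0,i=2
  .....|#  b0=1 t=2,i=9
  bits 10001110100110010111110100101001 = 2392423721

2392423721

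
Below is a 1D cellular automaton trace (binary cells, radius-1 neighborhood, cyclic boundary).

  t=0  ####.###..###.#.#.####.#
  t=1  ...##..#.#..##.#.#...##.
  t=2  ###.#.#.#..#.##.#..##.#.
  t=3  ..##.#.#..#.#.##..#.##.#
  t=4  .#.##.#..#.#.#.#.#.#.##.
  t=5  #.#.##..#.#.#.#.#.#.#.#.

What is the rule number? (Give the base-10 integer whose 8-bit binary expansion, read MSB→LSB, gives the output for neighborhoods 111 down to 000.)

  ### -> .   bit 7 = 0  t=0,i=0
  ##. -> #   bit 6 = 1  t=0,i=3
  #.# -> #   bit 5 = 1  t=0,i=4
  #.. -> .   bit 4 = 0  t=0,i=8
  .## -> .   bit 3 = 0  t=0,i=5
  .#. -> .   bit 2 = 0  t=0,i=14
  ..# -> #   bit 1 = 1  t=0,i=9
  ... -> #   bit 0 = 1  t=1,i=0
  bits 01100011 = 99

99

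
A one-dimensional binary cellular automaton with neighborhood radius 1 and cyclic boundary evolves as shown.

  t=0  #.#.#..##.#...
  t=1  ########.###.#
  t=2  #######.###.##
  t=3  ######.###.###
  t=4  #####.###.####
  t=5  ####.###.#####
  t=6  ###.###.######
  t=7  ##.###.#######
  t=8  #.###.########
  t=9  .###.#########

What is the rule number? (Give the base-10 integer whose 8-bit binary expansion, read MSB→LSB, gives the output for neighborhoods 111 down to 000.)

190

  ###|#  b7=1 t=1,i=0
  ##.|.  b6=0 t=0,i=8
  #.#|#  b5=1 t=0,i=1
  #..|#  b4=1 t=0,i=5
  .##|#  b3=1 t=0,i=7
  .#.|#  b2=1 t=0,i=0
  ..#|#  b1=1 t=0,i=6
  ...|.  b0=0 t=0,i=12
  bits 10111110 = 190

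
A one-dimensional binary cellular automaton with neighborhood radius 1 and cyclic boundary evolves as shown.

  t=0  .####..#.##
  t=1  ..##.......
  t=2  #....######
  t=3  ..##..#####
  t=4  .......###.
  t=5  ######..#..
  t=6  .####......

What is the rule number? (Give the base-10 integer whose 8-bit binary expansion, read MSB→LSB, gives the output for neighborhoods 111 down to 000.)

  [7] ### => #  t=0,i=2
  [6] ##. => .  t=0,i=4
  [5] #.# => .  t=0,i=0
  [4] #.. => .  t=0,i=5
  [3] .## => .  t=0,i=1
  [2] .#. => .  t=0,i=7
  [1] ..# => .  t=0,i=6
  [0] ... => #  t=1,i=0
  bits 10000001 = 129

129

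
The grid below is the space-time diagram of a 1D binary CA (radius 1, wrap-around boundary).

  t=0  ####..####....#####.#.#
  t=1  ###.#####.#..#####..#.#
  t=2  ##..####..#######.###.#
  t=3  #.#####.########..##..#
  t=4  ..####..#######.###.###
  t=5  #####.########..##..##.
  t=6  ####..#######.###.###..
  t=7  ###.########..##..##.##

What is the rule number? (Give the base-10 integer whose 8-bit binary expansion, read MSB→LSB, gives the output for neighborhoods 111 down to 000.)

  [7] ### => #  t=0,i=0
  [6] ##. => .  t=0,i=3
  [5] #.# => .  t=0,i=19
  [4] #.. => #  t=0,i=4
  [3] .## => #  t=0,i=6
  [2] .#. => #  t=0,i=20
  [1] ..# => #  t=0,i=5
  [0] ... => .  t=0,i=11
  bits 10011110 = 158

158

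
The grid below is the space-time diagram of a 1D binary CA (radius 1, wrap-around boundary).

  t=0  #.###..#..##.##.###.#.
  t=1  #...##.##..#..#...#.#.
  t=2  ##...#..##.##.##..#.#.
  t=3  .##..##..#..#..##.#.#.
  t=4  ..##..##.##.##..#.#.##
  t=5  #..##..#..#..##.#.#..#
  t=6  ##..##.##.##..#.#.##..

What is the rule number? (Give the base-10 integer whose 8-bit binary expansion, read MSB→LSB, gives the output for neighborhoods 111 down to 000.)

  nb ###: next=.  (t=0,i=3, bit7=0)
  nb ##.: next=#  (t=0,i=4, bit6=1)
  nb #.#: next=.  (t=0,i=1, bit5=0)
  nb #..: next=#  (t=0,i=5, bit4=1)
  nb .##: next=.  (t=0,i=2, bit3=0)
  nb .#.: next=#  (t=0,i=0, bit2=1)
  nb ..#: next=.  (t=0,i=6, bit1=0)
  nb ...: next=.  (t=1,i=2, bit0=0)
  bits 01010100 = 84

84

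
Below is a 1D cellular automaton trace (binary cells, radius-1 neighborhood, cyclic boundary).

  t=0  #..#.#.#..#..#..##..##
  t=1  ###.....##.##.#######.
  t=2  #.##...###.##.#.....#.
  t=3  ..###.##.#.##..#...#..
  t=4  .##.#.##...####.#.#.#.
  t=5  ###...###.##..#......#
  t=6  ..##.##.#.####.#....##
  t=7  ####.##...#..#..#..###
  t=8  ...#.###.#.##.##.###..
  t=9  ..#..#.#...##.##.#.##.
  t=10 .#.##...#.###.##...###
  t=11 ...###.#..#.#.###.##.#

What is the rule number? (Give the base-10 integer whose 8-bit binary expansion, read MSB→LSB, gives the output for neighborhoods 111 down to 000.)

90

  nb ###: next=.  (t=0,i=21, bit7=0)
  nb ##.: next=#  (t=0,i=0, bit6=1)
  nb #.#: next=.  (t=0,i=4, bit5=0)
  nb #..: next=#  (t=0,i=1, bit4=1)
  nb .##: next=#  (t=0,i=16, bit3=1)
  nb .#.: next=.  (t=0,i=3, bit2=0)
  nb ..#: next=#  (t=0,i=2, bit1=1)
  nb ...: next=.  (t=1,i=4, bit0=0)
  bits 01011010 = 90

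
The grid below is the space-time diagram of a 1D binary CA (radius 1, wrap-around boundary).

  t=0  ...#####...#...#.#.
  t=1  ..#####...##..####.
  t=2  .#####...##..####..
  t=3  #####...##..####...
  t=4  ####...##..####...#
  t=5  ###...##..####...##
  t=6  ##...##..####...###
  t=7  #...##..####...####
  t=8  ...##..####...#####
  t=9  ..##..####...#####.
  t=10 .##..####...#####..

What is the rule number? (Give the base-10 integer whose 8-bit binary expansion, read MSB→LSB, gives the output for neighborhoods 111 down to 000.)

174

  ### -> #   bit 7 = 1  t=0,i=4
  ##. -> .   bit 6 = 0  t=0,i=7
  #.# -> #   bit 5 = 1  t=0,i=16
  #.. -> .   bit 4 = 0  t=0,i=8
  .## -> #   bit 3 = 1  t=0,i=3
  .#. -> #   bit 2 = 1  t=0,i=11
  ..# -> #   bit 1 = 1  t=0,i=2
  ... -> .   bit 0 = 0  t=0,i=0
  bits 10101110 = 174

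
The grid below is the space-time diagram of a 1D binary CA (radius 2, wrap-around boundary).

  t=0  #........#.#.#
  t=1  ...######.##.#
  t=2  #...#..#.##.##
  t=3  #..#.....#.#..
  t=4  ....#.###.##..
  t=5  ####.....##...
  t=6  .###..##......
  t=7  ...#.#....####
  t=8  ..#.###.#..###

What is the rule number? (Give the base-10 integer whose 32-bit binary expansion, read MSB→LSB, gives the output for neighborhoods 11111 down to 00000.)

  ##### -> .   bit 31 = 0  t=1,i=5
  ####. -> #   bit 30 = 1  t=1,i=7
  ###.# -> .   bit 29 = 0  t=1,i=8
  ###.. -> #   bit 28 = 1  t=2,i=0
  ##.## -> #   bit 27 = 1  t=1,i=9
  ##.#. -> #   bit 26 = 1  t=1,i=12
  ##..# -> .   bit 25 = 0  t=6,i=4
  ##... -> .   bit 24 = 0  t=0,i=1
  #.### -> .   bit 23 = 0  t=2,i=12
  #.##. -> #   bit 22 = 1  t=0,i=13
  #.#.# -> #   bit 21 = 1  t=0,i=11
  #.#.. -> #   bit 20 = 1  t=1,i=13
  #..## -> #   bit 19 = 1  t=6,i=5
  #..#. -> .   bit 18 = 0  t=2,i=6
  #...# -> .   bit 17 = 0  t=1,i=1
  #.... -> .   bit 16 = 0  t=0,i=2
  .#### -> #   bit 15 = 1  t=1,i=4
  .###. -> .   bit 14 = 0  t=2,i=13
  .##.# -> .   bit 13 = 0  t=1,i=11
  .##.. -> .   bit 12 = 0  t=0,i=0
  .#.## -> .   bit 11 = 0  t=0,i=12
  .#.#. -> #   bit 10 = 1  t=0,i=10
  .#..# -> .   bit 9 = 0  t=2,i=5
  .#... -> #   bit 8 = 1  t=1,i=0
  ..### -> .   bit 7 = 0  t=1,i=3
  ..##. -> .   bit 6 = 0  t=5,i=9
  ..#.# -> .   bit 5 = 0  t=0,i=9
  ..#.. -> .   bit 4 = 0  t=2,i=4
  ...## -> .   bit 3 = 0  t=1,i=2
  ...#. -> #   bit 2 = 1  t=0,i=8
  ....# -> #   bit 1 = 1  t=0,i=7
  ..... -> #   bit 0 = 1  t=0,i=3
  bits 01011100011110001000010100000111 = 1551402247

1551402247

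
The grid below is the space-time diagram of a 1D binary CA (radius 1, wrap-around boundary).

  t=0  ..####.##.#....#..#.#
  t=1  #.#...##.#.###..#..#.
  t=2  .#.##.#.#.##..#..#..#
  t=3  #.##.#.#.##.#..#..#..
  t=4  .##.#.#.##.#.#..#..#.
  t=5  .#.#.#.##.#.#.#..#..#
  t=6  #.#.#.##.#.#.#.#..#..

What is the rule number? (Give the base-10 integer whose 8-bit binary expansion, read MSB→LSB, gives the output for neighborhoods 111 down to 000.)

  nb ###: next=.  (t=0,i=3, bit7=0)
  nb ##.: next=.  (t=0,i=5, bit6=0)
  nb #.#: next=#  (t=0,i=6, bit5=1)
  nb #..: next=#  (t=0,i=0, bit4=1)
  nb .##: next=#  (t=0,i=2, bit3=1)
  nb .#.: next=.  (t=0,i=10, bit2=0)
  nb ..#: next=.  (t=0,i=1, bit1=0)
  nb ...: next=#  (t=0,i=12, bit0=1)
  bits 00111001 = 57

57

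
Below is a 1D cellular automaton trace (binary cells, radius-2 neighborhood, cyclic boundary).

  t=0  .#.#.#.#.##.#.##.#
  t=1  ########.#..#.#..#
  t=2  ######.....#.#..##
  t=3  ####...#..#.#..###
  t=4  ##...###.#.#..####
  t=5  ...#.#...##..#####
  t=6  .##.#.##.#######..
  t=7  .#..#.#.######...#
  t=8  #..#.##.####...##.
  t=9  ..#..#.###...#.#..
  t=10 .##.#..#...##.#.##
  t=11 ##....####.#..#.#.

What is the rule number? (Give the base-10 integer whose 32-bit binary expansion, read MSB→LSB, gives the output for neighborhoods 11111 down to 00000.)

2330957268

  ##### -> #   bit 31 = 1  t=1,i=1
  ####. -> .   bit 30 = 0  t=1,i=6
  ###.# -> .   bit 29 = 0  t=1,i=7
  ###.. -> .   bit 28 = 0  t=2,i=5
  ##.## -> #   bit 27 = 1  t=6,i=8
  ##.#. -> .   bit 26 = 0  t=0,i=11
  ##..# -> #   bit 25 = 1  t=5,i=11
  ##... -> .   bit 24 = 0  t=2,i=6
  #.### -> #   bit 23 = 1  t=6,i=9
  #.##. -> #   bit 22 = 1  t=0,i=9
  #.#.# -> #   bit 21 = 1  t=0,i=1
  #.#.. -> .   bit 20 = 0  t=1,i=9
  #..## -> #   bit 19 = 1  t=1,i=16
  #..#. -> #   bit 18 = 1  t=1,i=11
  #...# -> #   bit 17 = 1  t=3,i=5
  #.... -> #   bit 16 = 1  t=2,i=7
  .#### -> #   bit 15 = 1  t=1,i=0
  .###. -> .   bit 14 = 0  t=4,i=6
  .##.# -> .   bit 13 = 0  t=0,i=10
  .##.. -> #   bit 12 = 1  t=5,i=10
  .#.## -> .   bit 11 = 0  t=0,i=8
  .#.#. -> #   bit 10 = 1  t=0,i=0
  .#..# -> .   bit 9 = 0  t=1,i=10
  .#... -> #   bit 8 = 1  t=5,i=6
  ..### -> #   bit 7 = 1  t=1,i=17
  ..##. -> #   bit 6 = 1  t=5,i=9
  ..#.# -> .   bit 5 = 0  t=1,i=12
  ..#.. -> #   bit 4 = 1  t=3,i=7
  ...## -> .   bit 3 = 0  t=4,i=4
  ...#. -> #   bit 2 = 1  t=2,i=10
  ....# -> .   bit 1 = 0  t=2,i=9
  ..... -> .   bit 0 = 0  t=2,i=8
  bits 10001010111011111001010111010100 = 2330957268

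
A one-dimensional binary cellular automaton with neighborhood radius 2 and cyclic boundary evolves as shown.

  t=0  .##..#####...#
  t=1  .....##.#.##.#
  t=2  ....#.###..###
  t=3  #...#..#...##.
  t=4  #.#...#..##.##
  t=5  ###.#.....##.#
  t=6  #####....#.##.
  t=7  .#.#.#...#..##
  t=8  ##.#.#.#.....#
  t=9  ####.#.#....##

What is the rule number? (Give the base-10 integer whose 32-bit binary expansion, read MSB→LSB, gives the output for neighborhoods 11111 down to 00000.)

  #####|.  b31=0 t=0,i=7
  ####.|#  b30=1 t=0,i=8
  ###.#|#  b29=1 t=4,i=0
  ###..|.  b28=0 t=0,i=9
  ##.##|#  b27=1 t=4,i=11
  ##.#.|#  b26=1 t=1,i=7
  ##..#|.  b25=0 t=0,i=3
  ##...|#  b24=1 t=0,i=10
  #.###|.  b23=0 t=2,i=6
  #.##.|.  b22=0 t=0,i=1
  #.#.#|#  b21=1 t=1,i=8
  #.#..|#  b20=1 t=1,i=13
  #..##|.  b19=0 t=0,i=4
  #..#.|#  b18=1 t=3,i=6
  #...#|#  b17=1 t=0,i=11
  #....|.  b16=0 t=1,i=1
  .####|#  b15=1 t=0,i=6
  .###.|#  b14=1 t=2,i=7
  .##.#|#  b13=1 t=1,i=6
  .##..|.  b12=0 t=0,i=2
  .#.##|.  b11=0 t=0,i=0
  .#.#.|.  b10=0 t=7,i=2
  .#..#|.  b9=0 t=3,i=5
  .#...|.  b8=0 t=1,i=0
  ..###|#  b7=1 t=0,i=5
  ..##.|.  b6=0 t=1,i=5
  ..#.#|#  b5=1 t=0,i=13
  ..#..|.  b4=0 t=3,i=4
  ...##|#  b3=1 t=1,i=4
  ...#.|.  b2=0 t=0,i=12
  ....#|.  b1=0 t=1,i=3
  .....|.  b0=0 t=1,i=2
  bits 01101101001101101110000010101000 = 1832313000

1832313000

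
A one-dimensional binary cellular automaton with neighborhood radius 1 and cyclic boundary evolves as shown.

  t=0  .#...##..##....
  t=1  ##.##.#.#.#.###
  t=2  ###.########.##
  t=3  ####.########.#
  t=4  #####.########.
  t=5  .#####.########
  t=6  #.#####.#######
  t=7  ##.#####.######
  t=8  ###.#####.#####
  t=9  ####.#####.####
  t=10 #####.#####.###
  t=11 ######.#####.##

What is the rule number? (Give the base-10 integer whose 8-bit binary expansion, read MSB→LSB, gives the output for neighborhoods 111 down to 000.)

  [7] ### => #  t=1,i=0
  [6] ##. => #  t=0,i=6
  [5] #.# => #  t=1,i=2
  [4] #.. => .  t=0,i=2
  [3] .## => .  t=0,i=5
  [2] .#. => #  t=0,i=1
  [1] ..# => #  t=0,i=0
  [0] ... => #  t=0,i=3
  bits 11100111 = 231

231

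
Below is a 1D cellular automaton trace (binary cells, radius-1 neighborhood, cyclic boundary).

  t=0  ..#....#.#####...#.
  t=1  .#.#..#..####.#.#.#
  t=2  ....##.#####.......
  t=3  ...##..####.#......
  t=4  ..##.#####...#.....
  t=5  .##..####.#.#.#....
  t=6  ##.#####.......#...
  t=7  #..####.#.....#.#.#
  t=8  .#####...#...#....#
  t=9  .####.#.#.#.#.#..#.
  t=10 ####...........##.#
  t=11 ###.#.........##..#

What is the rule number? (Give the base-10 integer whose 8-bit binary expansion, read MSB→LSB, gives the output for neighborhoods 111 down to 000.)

154

  nb ###: next=#  (t=0,i=10, bit7=1)
  nb ##.: next=.  (t=0,i=13, bit6=0)
  nb #.#: next=.  (t=0,i=8, bit5=0)
  nb #..: next=#  (t=0,i=3, bit4=1)
  nb .##: next=#  (t=0,i=9, bit3=1)
  nb .#.: next=.  (t=0,i=2, bit2=0)
  nb ..#: next=#  (t=0,i=1, bit1=1)
  nb ...: next=.  (t=0,i=0, bit0=0)
  bits 10011010 = 154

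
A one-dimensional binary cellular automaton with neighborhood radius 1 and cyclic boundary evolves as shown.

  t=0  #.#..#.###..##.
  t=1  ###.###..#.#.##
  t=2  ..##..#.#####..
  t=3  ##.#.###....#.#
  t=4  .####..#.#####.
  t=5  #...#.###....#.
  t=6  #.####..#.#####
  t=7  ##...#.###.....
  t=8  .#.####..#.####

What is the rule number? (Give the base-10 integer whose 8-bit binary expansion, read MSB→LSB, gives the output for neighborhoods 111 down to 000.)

103

  ###|.  b7=0 t=0,i=8
  ##.|#  b6=1 t=0,i=9
  #.#|#  b5=1 t=0,i=1
  #..|.  b4=0 t=0,i=3
  .##|.  b3=0 t=0,i=7
  .#.|#  b2=1 t=0,i=0
  ..#|#  b1=1 t=0,i=4
  ...|#  b0=1 t=2,i=0
  bits 01100111 = 103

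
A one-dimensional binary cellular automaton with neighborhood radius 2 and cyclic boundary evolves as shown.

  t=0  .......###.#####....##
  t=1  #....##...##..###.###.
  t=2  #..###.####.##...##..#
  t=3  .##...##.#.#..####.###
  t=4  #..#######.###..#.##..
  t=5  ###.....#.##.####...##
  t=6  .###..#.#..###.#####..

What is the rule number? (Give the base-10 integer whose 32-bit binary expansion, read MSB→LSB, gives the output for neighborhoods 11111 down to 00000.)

  #####|.  b31=0 t=0,i=13
  ####.|#  b30=1 t=0,i=14
  ###.#|.  b29=0 t=0,i=9
  ###..|#  b28=1 t=0,i=15
  ##.##|#  b27=1 t=0,i=10
  ##.#.|#  b26=1 t=1,i=21
  ##..#|#  b25=1 t=1,i=12
  ##...|#  b24=1 t=0,i=0
  #.###|#  b23=1 t=0,i=11
  #.##.|.  b22=0 t=2,i=12
  #.#.#|#  b21=1 t=3,i=9
  #.#..|#  b20=1 t=1,i=0
  #..##|#  b19=1 t=1,i=13
  #..#.|#  b18=1 t=4,i=15
  #...#|#  b17=1 t=1,i=8
  #....|.  b16=0 t=0,i=1
  .####|.  b15=0 t=0,i=12
  .###.|.  b14=0 t=0,i=8
  .##.#|#  b13=1 t=3,i=7
  .##..|.  b12=0 t=0,i=21
  .#.##|.  b11=0 t=4,i=17
  .#.#.|.  b10=0 t=3,i=10
  .#..#|#  b9=1 t=3,i=12
  .#...|.  b8=0 t=1,i=1
  ..###|.  b7=0 t=0,i=7
  ..##.|#  b6=1 t=0,i=20
  ..#.#|#  b5=1 t=4,i=16
  ..#..|#  b4=1 t=4,i=0
  ...##|#  b3=1 t=0,i=6
  ...#.|.  b2=0 t=5,i=7
  ....#|#  b1=1 t=0,i=5
  .....|.  b0=0 t=0,i=2
  bits 01011111101111100010001001111010 = 1606296186

1606296186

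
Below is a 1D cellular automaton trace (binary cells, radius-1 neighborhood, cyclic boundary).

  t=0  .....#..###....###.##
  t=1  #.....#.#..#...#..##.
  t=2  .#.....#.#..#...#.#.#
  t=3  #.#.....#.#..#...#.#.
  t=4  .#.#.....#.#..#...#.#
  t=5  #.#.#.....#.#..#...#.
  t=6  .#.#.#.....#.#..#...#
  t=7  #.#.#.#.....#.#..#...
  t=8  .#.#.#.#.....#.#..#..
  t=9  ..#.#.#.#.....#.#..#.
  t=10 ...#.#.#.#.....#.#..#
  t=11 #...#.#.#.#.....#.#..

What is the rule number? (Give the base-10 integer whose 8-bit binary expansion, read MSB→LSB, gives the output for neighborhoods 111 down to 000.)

  ### -> .   bit 7 = 0  t=0,i=9
  ##. -> .   bit 6 = 0  t=0,i=10
  #.# -> #   bit 5 = 1  t=0,i=18
  #.. -> #   bit 4 = 1  t=0,i=0
  .## -> #   bit 3 = 1  t=0,i=8
  .#. -> .   bit 2 = 0  t=0,i=5
  ..# -> .   bit 1 = 0  t=0,i=4
  ... -> .   bit 0 = 0  t=0,i=1
  bits 00111000 = 56

56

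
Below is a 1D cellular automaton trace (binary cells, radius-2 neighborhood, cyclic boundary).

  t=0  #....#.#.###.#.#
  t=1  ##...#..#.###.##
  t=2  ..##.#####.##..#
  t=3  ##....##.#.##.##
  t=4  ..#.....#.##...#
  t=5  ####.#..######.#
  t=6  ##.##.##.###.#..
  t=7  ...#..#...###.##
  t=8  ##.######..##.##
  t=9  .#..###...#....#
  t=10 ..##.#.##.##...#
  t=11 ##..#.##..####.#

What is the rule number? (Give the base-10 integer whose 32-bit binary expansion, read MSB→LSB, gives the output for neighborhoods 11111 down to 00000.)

2773408561

  #####|#  b31=1 t=2,i=7
  ####.|.  b30=0 t=1,i=0
  ###.#|#  b29=1 t=0,i=11
  ###..|.  b28=0 t=1,i=1
  ##.##|.  b27=0 t=1,i=13
  ##.#.|#  b26=1 t=0,i=12
  ##..#|.  b25=0 t=2,i=13
  ##...|#  b24=1 t=0,i=1
  #.###|.  b23=0 t=0,i=9
  #.##.|#  b22=1 t=0,i=15
  #.#.#|.  b21=0 t=0,i=7
  #.#..|.  b20=0 t=5,i=5
  #..##|#  b19=1 t=2,i=1
  #..#.|#  b18=1 t=1,i=7
  #...#|#  b17=1 t=1,i=3
  #....|.  b16=0 t=0,i=2
  .####|#  b15=1 t=1,i=15
  .###.|#  b14=1 t=0,i=10
  .##.#|.  b13=0 t=2,i=3
  .##..|#  b12=1 t=0,i=0
  .#.##|#  b11=1 t=0,i=8
  .#.#.|.  b10=0 t=0,i=6
  .#..#|#  b9=1 t=1,i=6
  .#...|#  b8=1 t=4,i=3
  ..###|.  b7=0 t=5,i=8
  ..##.|.  b6=0 t=2,i=2
  ..#.#|#  b5=1 t=0,i=5
  ..#..|#  b4=1 t=1,i=5
  ...##|.  b3=0 t=3,i=5
  ...#.|.  b2=0 t=0,i=4
  ....#|.  b1=0 t=0,i=3
  .....|#  b0=1 t=4,i=5
  bits 10100101010011101101101100110001 = 2773408561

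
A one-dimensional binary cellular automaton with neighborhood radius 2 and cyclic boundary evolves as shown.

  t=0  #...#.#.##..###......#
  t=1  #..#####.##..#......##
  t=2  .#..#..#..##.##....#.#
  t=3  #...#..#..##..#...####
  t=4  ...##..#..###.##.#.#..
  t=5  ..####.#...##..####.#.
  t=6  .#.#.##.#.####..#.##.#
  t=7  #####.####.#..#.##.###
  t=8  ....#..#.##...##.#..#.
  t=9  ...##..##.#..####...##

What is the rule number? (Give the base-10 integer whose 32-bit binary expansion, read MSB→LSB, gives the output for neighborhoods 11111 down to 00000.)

  nb #####: next=.  (t=1,i=5, bit31=0)
  nb ####.: next=.  (t=1,i=6, bit30=0)
  nb ###.#: next=#  (t=1,i=7, bit29=1)
  nb ###..: next=.  (t=0,i=14, bit28=0)
  nb ##.##: next=.  (t=1,i=8, bit27=0)
  nb ##.#.: next=#  (t=4,i=16, bit26=1)
  nb ##..#: next=#  (t=0,i=10, bit25=1)
  nb ##...: next=.  (t=0,i=1, bit24=0)
  nb #.###: next=.  (t=6,i=10, bit23=0)
  nb #.##.: next=.  (t=0,i=8, bit22=0)
  nb #.#.#: next=#  (t=0,i=6, bit21=1)
  nb #.#..: next=.  (t=2,i=1, bit20=0)
  nb #..##: next=.  (t=0,i=11, bit19=0)
  nb #..#.: next=.  (t=1,i=12, bit18=0)
  nb #...#: next=.  (t=0,i=2, bit17=0)
  nb #....: next=.  (t=0,i=16, bit16=0)
  nb .####: next=#  (t=1,i=4, bit15=1)
  nb .###.: next=#  (t=0,i=13, bit14=1)
  nb .##.#: next=#  (t=2,i=11, bit13=1)
  nb .##..: next=#  (t=0,i=0, bit12=1)
  nb .#.##: next=#  (t=0,i=7, bit11=1)
  nb .#.#.: next=#  (t=0,i=5, bit10=1)
  nb .#..#: next=.  (t=2,i=2, bit9=0)
  nb .#...: next=#  (t=1,i=14, bit8=1)
  nb ..###: next=.  (t=0,i=12, bit7=0)
  nb ..##.: next=#  (t=0,i=21, bit6=1)
  nb ..#.#: next=#  (t=0,i=4, bit5=1)
  nb ..#..: next=#  (t=1,i=13, bit4=1)
  nb ...##: next=#  (t=0,i=20, bit3=1)
  nb ...#.: next=#  (t=0,i=3, bit2=1)
  nb ....#: next=.  (t=0,i=19, bit1=0)
  nb .....: next=.  (t=0,i=17, bit0=0)
  bits 00100110001000001111110101111100 = 639696252

639696252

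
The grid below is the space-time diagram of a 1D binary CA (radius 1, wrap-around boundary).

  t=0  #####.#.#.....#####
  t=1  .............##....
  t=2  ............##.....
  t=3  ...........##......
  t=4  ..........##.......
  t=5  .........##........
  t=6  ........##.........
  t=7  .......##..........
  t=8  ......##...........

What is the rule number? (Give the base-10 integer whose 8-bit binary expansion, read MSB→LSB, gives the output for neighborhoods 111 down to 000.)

10

  nb ###: next=.  (t=0,i=0, bit7=0)
  nb ##.: next=.  (t=0,i=4, bit6=0)
  nb #.#: next=.  (t=0,i=5, bit5=0)
  nb #..: next=.  (t=0,i=9, bit4=0)
  nb .##: next=#  (t=0,i=14, bit3=1)
  nb .#.: next=.  (t=0,i=6, bit2=0)
  nb ..#: next=#  (t=0,i=13, bit1=1)
  nb ...: next=.  (t=0,i=10, bit0=0)
  bits 00001010 = 10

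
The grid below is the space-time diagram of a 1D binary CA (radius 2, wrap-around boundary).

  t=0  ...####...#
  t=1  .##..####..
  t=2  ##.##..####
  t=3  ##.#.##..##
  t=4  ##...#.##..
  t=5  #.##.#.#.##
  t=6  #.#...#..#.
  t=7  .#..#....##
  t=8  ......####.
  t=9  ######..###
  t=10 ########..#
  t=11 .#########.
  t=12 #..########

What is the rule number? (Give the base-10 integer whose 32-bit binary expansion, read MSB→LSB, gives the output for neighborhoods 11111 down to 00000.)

  #####|#  b31=1 t=2,i=9
  ####.|#  b30=1 t=0,i=5
  ###.#|#  b29=1 t=2,i=1
  ###..|#  b28=1 t=0,i=6
  ##.##|.  b27=0 t=2,i=2
  ##.#.|.  b26=0 t=3,i=2
  ##..#|#  b25=1 t=1,i=3
  ##...|#  b24=1 t=0,i=7
  #.###|#  b23=1 t=5,i=9
  #.##.|#  b22=1 t=2,i=3
  #.#.#|.  b21=0 t=3,i=3
  #.#..|.  b20=0 t=6,i=2
  #..##|#  b19=1 t=1,i=4
  #..#.|.  b18=0 t=6,i=8
  #...#|#  b17=1 t=0,i=1
  #....|#  b16=1 t=7,i=6
  .####|.  b15=0 t=0,i=4
  .###.|.  b14=0 t=5,i=10
  .##.#|.  b13=0 t=5,i=3
  .##..|.  b12=0 t=1,i=2
  .#.##|.  b11=0 t=3,i=4
  .#.#.|#  b10=1 t=5,i=6
  .#..#|.  b9=0 t=6,i=7
  .#...|.  b8=0 t=0,i=0
  ..###|.  b7=0 t=0,i=3
  ..##.|#  b6=1 t=1,i=1
  ..#.#|#  b5=1 t=4,i=5
  ..#..|.  b4=0 t=0,i=10
  ...##|#  b3=1 t=0,i=2
  ...#.|.  b2=0 t=0,i=9
  ....#|#  b1=1 t=7,i=7
  .....|#  b0=1 t=8,i=1
  bits 11110011110010110000010001101011 = 4090168427

4090168427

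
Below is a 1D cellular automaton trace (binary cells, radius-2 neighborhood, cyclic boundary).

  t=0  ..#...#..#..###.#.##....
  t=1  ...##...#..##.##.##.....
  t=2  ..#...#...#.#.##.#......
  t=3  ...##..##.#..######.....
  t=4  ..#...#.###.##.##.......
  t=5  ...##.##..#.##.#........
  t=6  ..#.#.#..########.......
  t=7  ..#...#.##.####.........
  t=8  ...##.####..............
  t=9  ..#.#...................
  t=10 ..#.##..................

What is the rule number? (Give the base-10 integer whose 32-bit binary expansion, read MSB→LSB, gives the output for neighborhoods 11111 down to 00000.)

2757634472

  ##### -> #   bit 31 = 1  t=3,i=15
  ####. -> .   bit 30 = 0  t=3,i=17
  ###.# -> #   bit 29 = 1  t=0,i=14
  ###.. -> .   bit 28 = 0  t=3,i=18
  ##.## -> .   bit 27 = 0  t=1,i=13
  ##.#. -> #   bit 26 = 1  t=0,i=15
  ##..# -> .   bit 25 = 0  t=3,i=5
  ##... -> .   bit 24 = 0  t=0,i=20
  #.### -> .   bit 23 = 0  t=4,i=8
  #.##. -> #   bit 22 = 1  t=0,i=18
  #.#.# -> .   bit 21 = 0  t=0,i=16
  #.#.. -> #   bit 20 = 1  t=2,i=17
  #..## -> #   bit 19 = 1  t=0,i=11
  #..#. -> #   bit 18 = 1  t=0,i=8
  #...# -> #   bit 17 = 1  t=0,i=4
  #.... -> .   bit 16 = 0  t=0,i=21
  .#### -> .   bit 15 = 0  t=3,i=14
  .###. -> .   bit 14 = 0  t=0,i=13
  .##.# -> #   bit 13 = 1  t=1,i=12
  .##.. -> .   bit 12 = 0  t=0,i=19
  .#.## -> #   bit 11 = 1  t=0,i=17
  .#.#. -> .   bit 10 = 0  t=2,i=11
  .#..# -> .   bit 9 = 0  t=0,i=7
  .#... -> #   bit 8 = 1  t=0,i=3
  ..### -> #   bit 7 = 1  t=0,i=12
  ..##. -> .   bit 6 = 0  t=1,i=3
  ..#.# -> #   bit 5 = 1  t=2,i=10
  ..#.. -> .   bit 4 = 0  t=0,i=2
  ...## -> #   bit 3 = 1  t=1,i=2
  ...#. -> .   bit 2 = 0  t=0,i=1
  ....# -> .   bit 1 = 0  t=0,i=0
  ..... -> .   bit 0 = 0  t=0,i=22
  bits 10100100010111100010100110101000 = 2757634472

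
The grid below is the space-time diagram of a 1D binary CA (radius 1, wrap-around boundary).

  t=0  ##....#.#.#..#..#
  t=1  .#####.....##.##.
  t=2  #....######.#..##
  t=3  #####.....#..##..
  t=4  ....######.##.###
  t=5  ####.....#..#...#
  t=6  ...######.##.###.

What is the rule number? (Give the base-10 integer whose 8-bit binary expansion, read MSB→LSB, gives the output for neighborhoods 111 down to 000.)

  nb ###: next=.  (t=0,i=0, bit7=0)
  nb ##.: next=#  (t=0,i=1, bit6=1)
  nb #.#: next=.  (t=0,i=7, bit5=0)
  nb #..: next=#  (t=0,i=2, bit4=1)
  nb .##: next=.  (t=0,i=16, bit3=0)
  nb .#.: next=.  (t=0,i=6, bit2=0)
  nb ..#: next=#  (t=0,i=5, bit1=1)
  nb ...: next=#  (t=0,i=3, bit0=1)
  bits 01010011 = 83

83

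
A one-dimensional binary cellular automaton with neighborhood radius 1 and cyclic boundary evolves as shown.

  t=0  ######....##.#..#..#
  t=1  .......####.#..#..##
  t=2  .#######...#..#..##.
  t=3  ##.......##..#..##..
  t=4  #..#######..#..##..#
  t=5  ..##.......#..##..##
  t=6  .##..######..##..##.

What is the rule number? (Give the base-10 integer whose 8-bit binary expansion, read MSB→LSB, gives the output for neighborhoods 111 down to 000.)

  nb ###: next=.  (t=0,i=0, bit7=0)
  nb ##.: next=.  (t=0,i=5, bit6=0)
  nb #.#: next=#  (t=0,i=12, bit5=1)
  nb #..: next=.  (t=0,i=6, bit4=0)
  nb .##: next=#  (t=0,i=10, bit3=1)
  nb .#.: next=.  (t=0,i=13, bit2=0)
  nb ..#: next=#  (t=0,i=9, bit1=1)
  nb ...: next=#  (t=0,i=7, bit0=1)
  bits 00101011 = 43

43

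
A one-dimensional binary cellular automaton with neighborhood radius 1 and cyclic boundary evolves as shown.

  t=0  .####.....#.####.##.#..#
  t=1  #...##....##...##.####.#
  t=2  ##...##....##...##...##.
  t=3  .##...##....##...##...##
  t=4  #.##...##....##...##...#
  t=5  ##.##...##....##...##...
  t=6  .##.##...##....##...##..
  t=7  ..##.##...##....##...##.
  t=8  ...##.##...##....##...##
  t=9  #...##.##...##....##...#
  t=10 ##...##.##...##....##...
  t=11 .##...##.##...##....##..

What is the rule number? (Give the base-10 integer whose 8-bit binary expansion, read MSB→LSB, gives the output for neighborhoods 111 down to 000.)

116

  nb ###: next=.  (t=0,i=2, bit7=0)
  nb ##.: next=#  (t=0,i=4, bit6=1)
  nb #.#: next=#  (t=0,i=0, bit5=1)
  nb #..: next=#  (t=0,i=5, bit4=1)
  nb .##: next=.  (t=0,i=1, bit3=0)
  nb .#.: next=#  (t=0,i=10, bit2=1)
  nb ..#: next=.  (t=0,i=9, bit1=0)
  nb ...: next=.  (t=0,i=6, bit0=0)
  bits 01110100 = 116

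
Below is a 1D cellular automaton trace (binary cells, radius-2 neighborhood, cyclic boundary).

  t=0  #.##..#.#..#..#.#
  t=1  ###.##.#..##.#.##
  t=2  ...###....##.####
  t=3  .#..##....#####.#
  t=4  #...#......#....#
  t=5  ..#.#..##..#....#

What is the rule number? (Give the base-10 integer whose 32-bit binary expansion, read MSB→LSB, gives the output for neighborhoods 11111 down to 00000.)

  ##### -> .   bit 31 = 0  t=1,i=0
  ####. -> .   bit 30 = 0  t=1,i=1
  ###.# -> .   bit 29 = 0  t=1,i=2
  ###.. -> #   bit 28 = 1  t=2,i=5
  ##.## -> #   bit 27 = 1  t=0,i=1
  ##.#. -> .   bit 26 = 0  t=1,i=6
  ##..# -> #   bit 25 = 1  t=0,i=4
  ##... -> .   bit 24 = 0  t=2,i=0
  #.### -> #   bit 23 = 1  t=1,i=15
  #.##. -> #   bit 22 = 1  t=0,i=2
  #.#.# -> #   bit 21 = 1  t=1,i=13
  #.#.. -> .   bit 20 = 0  t=0,i=8
  #..## -> .   bit 19 = 0  t=1,i=9
  #..#. -> #   bit 18 = 1  t=0,i=5
  #...# -> #   bit 17 = 1  t=2,i=1
  #.... -> .   bit 16 = 0  t=2,i=7
  .#### -> #   bit 15 = 1  t=1,i=16
  .###. -> #   bit 14 = 1  t=2,i=4
  .##.# -> #   bit 13 = 1  t=0,i=0
  .##.. -> .   bit 12 = 0  t=0,i=3
  .#.## -> #   bit 11 = 1  t=0,i=15
  .#.#. -> #   bit 10 = 1  t=0,i=7
  .#..# -> .   bit 9 = 0  t=0,i=9
  .#... -> .   bit 8 = 0  t=4,i=5
  ..### -> .   bit 7 = 0  t=2,i=3
  ..##. -> #   bit 6 = 1  t=1,i=10
  ..#.# -> .   bit 5 = 0  t=0,i=6
  ..#.. -> #   bit 4 = 1  t=0,i=11
  ...## -> .   bit 3 = 0  t=2,i=2
  ...#. -> .   bit 2 = 0  t=4,i=3
  ....# -> .   bit 1 = 0  t=2,i=8
  ..... -> #   bit 0 = 1  t=4,i=7
  bits 00011010111001101110110001010001 = 451341393

451341393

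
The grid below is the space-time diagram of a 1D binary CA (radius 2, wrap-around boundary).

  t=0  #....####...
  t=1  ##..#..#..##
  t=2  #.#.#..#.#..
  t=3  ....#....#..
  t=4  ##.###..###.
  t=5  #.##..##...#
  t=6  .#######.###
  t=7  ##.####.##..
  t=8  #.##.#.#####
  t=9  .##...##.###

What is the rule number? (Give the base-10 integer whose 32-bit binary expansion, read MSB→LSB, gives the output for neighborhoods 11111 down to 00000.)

  nb #####: next=#  (t=6,i=3, bit31=1)
  nb ####.: next=#  (t=0,i=7, bit30=1)
  nb ###.#: next=.  (t=4,i=10, bit29=0)
  nb ###..: next=.  (t=0,i=8, bit28=0)
  nb ##.##: next=#  (t=4,i=2, bit27=1)
  nb ##.#.: next=.  (t=8,i=4, bit26=0)
  nb ##..#: next=#  (t=1,i=2, bit25=1)
  nb ##...: next=.  (t=0,i=9, bit24=0)
  nb #.###: next=#  (t=4,i=3, bit23=1)
  nb #.##.: next=#  (t=4,i=0, bit22=1)
  nb #.#.#: next=.  (t=2,i=2, bit21=0)
  nb #.#..: next=#  (t=2,i=4, bit20=1)
  nb #..##: next=#  (t=1,i=9, bit19=1)
  nb #..#.: next=.  (t=1,i=3, bit18=0)
  nb #...#: next=#  (t=0,i=10, bit17=1)
  nb #....: next=.  (t=0,i=2, bit16=0)
  nb .####: next=.  (t=0,i=6, bit15=0)
  nb .###.: next=.  (t=4,i=4, bit14=0)
  nb .##.#: next=.  (t=4,i=1, bit13=0)
  nb .##..: next=#  (t=5,i=3, bit12=1)
  nb .#.##: next=#  (t=8,i=6, bit11=1)
  nb .#.#.: next=.  (t=2,i=1, bit10=0)
  nb .#..#: next=.  (t=1,i=5, bit9=0)
  nb .#...: next=#  (t=0,i=1, bit8=1)
  nb ..###: next=.  (t=0,i=5, bit7=0)
  nb ..##.: next=#  (t=5,i=6, bit6=1)
  nb ..#.#: next=.  (t=2,i=0, bit5=0)
  nb ..#..: next=#  (t=0,i=0, bit4=1)
  nb ...##: next=#  (t=0,i=4, bit3=1)
  nb ...#.: next=#  (t=0,i=11, bit2=1)
  nb ....#: next=.  (t=0,i=3, bit1=0)
  nb .....: next=#  (t=3,i=0, bit0=1)
  bits 11001010110110100001100101011101 = 3403290973

3403290973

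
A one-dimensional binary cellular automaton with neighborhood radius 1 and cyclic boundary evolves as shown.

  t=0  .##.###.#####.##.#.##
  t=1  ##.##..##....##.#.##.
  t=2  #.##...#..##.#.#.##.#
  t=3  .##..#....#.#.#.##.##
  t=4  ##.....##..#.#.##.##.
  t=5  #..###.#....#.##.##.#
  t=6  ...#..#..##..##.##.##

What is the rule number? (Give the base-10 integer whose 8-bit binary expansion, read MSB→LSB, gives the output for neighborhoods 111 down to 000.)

  [7] ### => .  t=0,i=5
  [6] ##. => .  t=0,i=2
  [5] #.# => #  t=0,i=0
  [4] #.. => .  t=1,i=5
  [3] .## => #  t=0,i=1
  [2] .#. => .  t=0,i=17
  [1] ..# => .  t=1,i=6
  [0] ... => #  t=1,i=10
  bits 00101001 = 41

41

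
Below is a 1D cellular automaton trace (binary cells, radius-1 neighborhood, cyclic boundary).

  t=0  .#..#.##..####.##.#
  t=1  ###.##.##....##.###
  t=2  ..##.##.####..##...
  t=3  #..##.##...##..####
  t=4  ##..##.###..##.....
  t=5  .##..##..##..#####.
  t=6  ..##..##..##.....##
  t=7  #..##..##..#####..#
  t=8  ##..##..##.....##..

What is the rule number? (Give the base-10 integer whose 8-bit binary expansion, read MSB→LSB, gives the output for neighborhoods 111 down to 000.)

117

  ###|.  b7=0 t=0,i=11
  ##.|#  b6=1 t=0,i=7
  #.#|#  b5=1 t=0,i=0
  #..|#  b4=1 t=0,i=2
  .##|.  b3=0 t=0,i=6
  .#.|#  b2=1 t=0,i=1
  ..#|.  b1=0 t=0,i=3
  ...|#  b0=1 t=1,i=10
  bits 01110101 = 117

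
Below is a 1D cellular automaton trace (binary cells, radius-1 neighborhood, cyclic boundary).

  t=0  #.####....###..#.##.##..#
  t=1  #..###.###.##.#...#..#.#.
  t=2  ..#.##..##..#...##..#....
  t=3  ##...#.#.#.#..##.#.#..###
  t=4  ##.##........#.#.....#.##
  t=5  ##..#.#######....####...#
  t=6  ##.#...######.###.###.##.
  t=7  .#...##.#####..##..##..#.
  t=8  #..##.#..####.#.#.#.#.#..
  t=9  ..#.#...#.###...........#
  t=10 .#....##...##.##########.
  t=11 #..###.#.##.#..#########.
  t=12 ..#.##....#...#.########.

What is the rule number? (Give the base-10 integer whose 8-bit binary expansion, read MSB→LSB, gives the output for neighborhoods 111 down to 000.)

  ### -> #   bit 7 = 1  t=0,i=3
  ##. -> #   bit 6 = 1  t=0,i=0
  #.# -> .   bit 5 = 0  t=0,i=1
  #.. -> .   bit 4 = 0  t=0,i=6
  .## -> .   bit 3 = 0  t=0,i=2
  .#. -> .   bit 2 = 0  t=0,i=15
  ..# -> #   bit 1 = 1  t=0,i=9
  ... -> #   bit 0 = 1  t=0,i=7
  bits 11000011 = 195

195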